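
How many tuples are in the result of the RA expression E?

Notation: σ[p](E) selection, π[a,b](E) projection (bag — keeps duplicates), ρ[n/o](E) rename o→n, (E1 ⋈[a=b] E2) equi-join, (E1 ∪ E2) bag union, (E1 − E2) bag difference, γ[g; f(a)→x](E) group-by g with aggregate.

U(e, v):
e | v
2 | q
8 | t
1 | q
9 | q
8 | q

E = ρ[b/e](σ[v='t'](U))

Row counts bottom-up:
  U → 5
  σ[v='t'](U) → 1
  ρ[b/e](σ[v='t'](U)) → 1

|E| = 1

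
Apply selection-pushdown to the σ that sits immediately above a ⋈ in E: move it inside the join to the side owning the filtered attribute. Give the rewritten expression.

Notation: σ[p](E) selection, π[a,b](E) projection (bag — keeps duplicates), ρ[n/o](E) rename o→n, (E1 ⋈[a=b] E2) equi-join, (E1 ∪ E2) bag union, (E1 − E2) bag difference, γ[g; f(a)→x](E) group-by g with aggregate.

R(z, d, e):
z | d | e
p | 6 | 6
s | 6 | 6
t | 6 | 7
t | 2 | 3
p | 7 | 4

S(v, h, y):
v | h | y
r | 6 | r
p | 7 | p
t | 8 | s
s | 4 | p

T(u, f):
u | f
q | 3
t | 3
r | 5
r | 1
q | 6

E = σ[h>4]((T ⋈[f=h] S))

σ filters on h, owned by the right side.
E' = (T ⋈[f=h] σ[h>4](S))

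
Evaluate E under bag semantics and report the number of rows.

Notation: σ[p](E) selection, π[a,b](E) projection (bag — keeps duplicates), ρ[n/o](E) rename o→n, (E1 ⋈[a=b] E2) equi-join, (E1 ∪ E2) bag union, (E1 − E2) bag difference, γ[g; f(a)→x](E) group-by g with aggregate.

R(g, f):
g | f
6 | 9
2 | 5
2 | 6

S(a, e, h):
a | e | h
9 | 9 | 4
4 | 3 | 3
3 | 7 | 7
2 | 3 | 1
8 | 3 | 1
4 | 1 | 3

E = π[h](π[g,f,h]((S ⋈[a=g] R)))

Row counts bottom-up:
  S → 6
  R → 3
  (S ⋈[a=g] R) → 2
  π[g,f,h]((S ⋈[a=g] R)) → 2
  π[h](π[g,f,h]((S ⋈[a=g] R))) → 2

|E| = 2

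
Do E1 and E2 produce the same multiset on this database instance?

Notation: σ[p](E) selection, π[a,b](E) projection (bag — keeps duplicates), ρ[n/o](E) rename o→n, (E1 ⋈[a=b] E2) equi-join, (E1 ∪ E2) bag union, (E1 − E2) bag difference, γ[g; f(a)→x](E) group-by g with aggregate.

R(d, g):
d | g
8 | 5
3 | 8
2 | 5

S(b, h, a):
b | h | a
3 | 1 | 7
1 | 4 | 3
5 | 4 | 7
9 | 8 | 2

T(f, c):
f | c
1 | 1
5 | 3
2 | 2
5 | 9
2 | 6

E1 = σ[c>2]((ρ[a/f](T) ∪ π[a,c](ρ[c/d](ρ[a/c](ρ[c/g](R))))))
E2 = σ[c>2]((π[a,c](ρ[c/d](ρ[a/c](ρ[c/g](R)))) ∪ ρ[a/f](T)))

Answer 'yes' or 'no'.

E1 row counts bottom-up:
  T → 5
  ρ[a/f](T) → 5
  R → 3
  ρ[c/g](R) → 3
  ρ[a/c](ρ[c/g](R)) → 3
  ρ[c/d](ρ[a/c](ρ[c/g](R))) → 3
  π[a,c](ρ[c/d](ρ[a/c](ρ[c/g](R)))) → 3
  (ρ[a/f](T) ∪ π[a,c](ρ[c/d](ρ[a/c](ρ[c/g](R))))) → 8
  σ[c>2]((ρ[a/f](T) ∪ π[a,c](ρ[c/d](ρ[a/c](ρ[c/g](R)))))) → 5
E2 row counts bottom-up:
  R → 3
  ρ[c/g](R) → 3
  ρ[a/c](ρ[c/g](R)) → 3
  ρ[c/d](ρ[a/c](ρ[c/g](R))) → 3
  π[a,c](ρ[c/d](ρ[a/c](ρ[c/g](R)))) → 3
  T → 5
  ρ[a/f](T) → 5
  (π[a,c](ρ[c/d](ρ[a/c](ρ[c/g](R)))) ∪ ρ[a/f](T)) → 8
  σ[c>2]((π[a,c](ρ[c/d](ρ[a/c](ρ[c/g](R)))) ∪ ρ[a/f](T))) → 5

E1 and E2 produce the same multiset:
a | c
2 | 6
5 | 3
5 | 8
5 | 9
8 | 3

yes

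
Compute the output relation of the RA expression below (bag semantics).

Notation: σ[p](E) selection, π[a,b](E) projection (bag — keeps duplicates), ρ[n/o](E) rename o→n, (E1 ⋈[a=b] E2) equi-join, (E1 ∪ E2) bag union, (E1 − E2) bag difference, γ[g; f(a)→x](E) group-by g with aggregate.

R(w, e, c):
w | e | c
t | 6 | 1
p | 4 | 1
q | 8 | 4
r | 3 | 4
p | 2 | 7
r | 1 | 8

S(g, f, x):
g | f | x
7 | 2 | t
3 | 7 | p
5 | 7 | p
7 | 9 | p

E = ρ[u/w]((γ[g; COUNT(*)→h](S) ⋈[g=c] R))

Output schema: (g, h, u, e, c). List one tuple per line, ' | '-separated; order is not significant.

Row counts bottom-up:
  S → 4
  γ[g; COUNT(*)→h](S) → 3
  R → 6
  (γ[g; COUNT(*)→h](S) ⋈[g=c] R) → 1
  ρ[u/w]((γ[g; COUNT(*)→h](S) ⋈[g=c] R)) → 1

== RESULT ==
g | h | u | e | c
7 | 2 | p | 2 | 7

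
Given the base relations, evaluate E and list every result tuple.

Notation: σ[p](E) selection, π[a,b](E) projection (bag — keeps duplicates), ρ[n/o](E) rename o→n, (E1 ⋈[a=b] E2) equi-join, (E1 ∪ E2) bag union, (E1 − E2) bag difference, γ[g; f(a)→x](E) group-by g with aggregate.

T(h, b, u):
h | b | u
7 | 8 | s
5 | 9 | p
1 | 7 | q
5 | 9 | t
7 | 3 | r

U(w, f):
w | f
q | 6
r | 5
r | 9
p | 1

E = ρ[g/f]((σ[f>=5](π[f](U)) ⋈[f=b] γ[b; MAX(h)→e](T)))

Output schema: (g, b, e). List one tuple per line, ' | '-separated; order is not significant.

Subexpression sizes:
  U → 4
  π[f](U) → 4
  σ[f>=5](π[f](U)) → 3
  T → 5
  γ[b; MAX(h)→e](T) → 4
  (σ[f>=5](π[f](U)) ⋈[f=b] γ[b; MAX(h)→e](T)) → 1
  ρ[g/f]((σ[f>=5](π[f](U)) ⋈[f=b] γ[b; MAX(h)→e](T))) → 1

== RESULT ==
g | b | e
9 | 9 | 5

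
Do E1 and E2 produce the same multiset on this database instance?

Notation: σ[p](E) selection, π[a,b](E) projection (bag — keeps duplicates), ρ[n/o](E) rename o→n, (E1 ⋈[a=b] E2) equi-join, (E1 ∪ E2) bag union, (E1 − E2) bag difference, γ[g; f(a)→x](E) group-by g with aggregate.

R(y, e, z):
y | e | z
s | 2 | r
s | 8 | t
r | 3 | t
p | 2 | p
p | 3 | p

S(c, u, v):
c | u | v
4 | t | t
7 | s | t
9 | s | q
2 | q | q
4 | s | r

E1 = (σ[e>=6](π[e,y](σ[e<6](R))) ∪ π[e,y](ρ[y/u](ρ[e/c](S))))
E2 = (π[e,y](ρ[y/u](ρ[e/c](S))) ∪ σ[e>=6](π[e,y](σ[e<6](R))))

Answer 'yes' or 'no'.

E1 row counts bottom-up:
  R → 5
  σ[e<6](R) → 4
  π[e,y](σ[e<6](R)) → 4
  σ[e>=6](π[e,y](σ[e<6](R))) → 0
  S → 5
  ρ[e/c](S) → 5
  ρ[y/u](ρ[e/c](S)) → 5
  π[e,y](ρ[y/u](ρ[e/c](S))) → 5
  (σ[e>=6](π[e,y](σ[e<6](R))) ∪ π[e,y](ρ[y/u](ρ[e/c](S)))) → 5
E2 row counts bottom-up:
  S → 5
  ρ[e/c](S) → 5
  ρ[y/u](ρ[e/c](S)) → 5
  π[e,y](ρ[y/u](ρ[e/c](S))) → 5
  R → 5
  σ[e<6](R) → 4
  π[e,y](σ[e<6](R)) → 4
  σ[e>=6](π[e,y](σ[e<6](R))) → 0
  (π[e,y](ρ[y/u](ρ[e/c](S))) ∪ σ[e>=6](π[e,y](σ[e<6](R)))) → 5

E1 and E2 produce the same multiset:
e | y
2 | q
4 | s
4 | t
7 | s
9 | s

yes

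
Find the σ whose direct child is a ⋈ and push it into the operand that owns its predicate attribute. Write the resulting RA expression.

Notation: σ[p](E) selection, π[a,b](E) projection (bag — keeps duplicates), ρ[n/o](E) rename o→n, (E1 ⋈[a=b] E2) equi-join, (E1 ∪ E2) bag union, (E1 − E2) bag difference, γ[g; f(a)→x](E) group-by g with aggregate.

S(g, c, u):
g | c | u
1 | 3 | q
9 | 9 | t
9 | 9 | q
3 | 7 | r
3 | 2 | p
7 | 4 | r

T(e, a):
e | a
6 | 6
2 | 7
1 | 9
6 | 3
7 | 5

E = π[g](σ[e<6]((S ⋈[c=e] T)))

σ filters on e, owned by the right side.
E' = π[g]((S ⋈[c=e] σ[e<6](T)))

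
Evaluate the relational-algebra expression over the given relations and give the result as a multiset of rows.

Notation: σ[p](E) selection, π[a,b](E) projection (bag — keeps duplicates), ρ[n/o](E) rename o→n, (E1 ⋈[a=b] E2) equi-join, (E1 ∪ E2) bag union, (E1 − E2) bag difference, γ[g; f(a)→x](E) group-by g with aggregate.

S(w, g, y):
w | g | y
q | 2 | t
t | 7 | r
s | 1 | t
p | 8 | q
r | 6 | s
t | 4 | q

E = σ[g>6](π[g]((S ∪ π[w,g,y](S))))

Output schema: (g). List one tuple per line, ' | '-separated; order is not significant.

Per-node cardinality:
  S → 6
  S → 6
  π[w,g,y](S) → 6
  (S ∪ π[w,g,y](S)) → 12
  π[g]((S ∪ π[w,g,y](S))) → 12
  σ[g>6](π[g]((S ∪ π[w,g,y](S)))) → 4

== RESULT ==
g
7
7
8
8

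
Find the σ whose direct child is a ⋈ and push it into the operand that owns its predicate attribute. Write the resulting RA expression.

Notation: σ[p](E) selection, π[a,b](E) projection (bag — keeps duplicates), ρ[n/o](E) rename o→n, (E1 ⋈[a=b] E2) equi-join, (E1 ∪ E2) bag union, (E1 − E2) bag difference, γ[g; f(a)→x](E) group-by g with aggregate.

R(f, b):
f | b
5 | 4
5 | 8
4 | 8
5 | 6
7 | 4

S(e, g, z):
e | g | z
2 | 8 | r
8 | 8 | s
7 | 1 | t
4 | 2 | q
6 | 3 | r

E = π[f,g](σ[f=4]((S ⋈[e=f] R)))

σ filters on f, owned by the right side.
E' = π[f,g]((S ⋈[e=f] σ[f=4](R)))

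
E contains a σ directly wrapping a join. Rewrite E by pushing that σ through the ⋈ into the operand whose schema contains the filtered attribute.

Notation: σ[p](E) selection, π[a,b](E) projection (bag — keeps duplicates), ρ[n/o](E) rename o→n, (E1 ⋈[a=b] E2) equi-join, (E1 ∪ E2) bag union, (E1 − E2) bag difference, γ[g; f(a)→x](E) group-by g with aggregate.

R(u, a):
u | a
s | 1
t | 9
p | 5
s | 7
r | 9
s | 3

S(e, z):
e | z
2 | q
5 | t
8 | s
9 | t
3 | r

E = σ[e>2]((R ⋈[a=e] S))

σ filters on e, owned by the right side.
E' = (R ⋈[a=e] σ[e>2](S))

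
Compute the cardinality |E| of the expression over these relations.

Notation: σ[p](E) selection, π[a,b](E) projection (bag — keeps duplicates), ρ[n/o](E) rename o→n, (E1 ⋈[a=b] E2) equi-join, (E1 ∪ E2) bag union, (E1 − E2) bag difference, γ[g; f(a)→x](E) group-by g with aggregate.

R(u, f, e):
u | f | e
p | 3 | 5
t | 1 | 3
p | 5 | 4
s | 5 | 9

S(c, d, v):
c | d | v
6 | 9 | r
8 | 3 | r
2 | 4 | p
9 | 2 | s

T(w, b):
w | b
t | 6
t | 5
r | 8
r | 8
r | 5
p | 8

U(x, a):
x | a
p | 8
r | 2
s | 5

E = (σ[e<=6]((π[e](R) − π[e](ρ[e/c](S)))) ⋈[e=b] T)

Per-node cardinality:
  R → 4
  π[e](R) → 4
  S → 4
  ρ[e/c](S) → 4
  π[e](ρ[e/c](S)) → 4
  (π[e](R) − π[e](ρ[e/c](S))) → 3
  σ[e<=6]((π[e](R) − π[e](ρ[e/c](S)))) → 3
  T → 6
  (σ[e<=6]((π[e](R) − π[e](ρ[e/c](S)))) ⋈[e=b] T) → 2

|E| = 2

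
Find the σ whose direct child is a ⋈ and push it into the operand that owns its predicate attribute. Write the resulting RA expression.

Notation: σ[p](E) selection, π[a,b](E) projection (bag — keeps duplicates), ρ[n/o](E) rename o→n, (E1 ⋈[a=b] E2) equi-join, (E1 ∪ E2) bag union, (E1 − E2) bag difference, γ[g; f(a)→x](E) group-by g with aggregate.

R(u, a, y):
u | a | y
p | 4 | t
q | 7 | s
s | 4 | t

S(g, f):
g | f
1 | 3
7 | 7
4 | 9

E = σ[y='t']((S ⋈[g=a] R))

σ filters on y, owned by the right side.
E' = (S ⋈[g=a] σ[y='t'](R))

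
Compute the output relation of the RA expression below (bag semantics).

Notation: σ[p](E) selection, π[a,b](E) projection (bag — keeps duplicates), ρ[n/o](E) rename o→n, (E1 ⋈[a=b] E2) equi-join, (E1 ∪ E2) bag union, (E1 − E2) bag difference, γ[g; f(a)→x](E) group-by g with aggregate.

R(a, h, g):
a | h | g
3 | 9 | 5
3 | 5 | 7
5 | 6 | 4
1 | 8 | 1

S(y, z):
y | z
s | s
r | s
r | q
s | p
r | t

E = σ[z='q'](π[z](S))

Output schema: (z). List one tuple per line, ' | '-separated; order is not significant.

Subexpression sizes:
  S → 5
  π[z](S) → 5
  σ[z='q'](π[z](S)) → 1

== RESULT ==
z
q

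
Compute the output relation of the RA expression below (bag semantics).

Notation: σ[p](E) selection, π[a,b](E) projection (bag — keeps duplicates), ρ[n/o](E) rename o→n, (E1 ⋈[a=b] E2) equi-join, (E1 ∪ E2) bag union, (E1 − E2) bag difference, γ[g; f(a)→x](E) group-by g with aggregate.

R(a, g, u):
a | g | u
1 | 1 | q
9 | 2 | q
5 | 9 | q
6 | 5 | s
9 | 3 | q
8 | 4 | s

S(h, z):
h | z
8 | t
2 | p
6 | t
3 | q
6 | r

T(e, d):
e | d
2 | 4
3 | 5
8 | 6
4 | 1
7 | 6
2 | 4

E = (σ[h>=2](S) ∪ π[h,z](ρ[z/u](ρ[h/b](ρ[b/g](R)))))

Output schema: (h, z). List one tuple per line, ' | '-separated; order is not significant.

Per-node cardinality:
  S → 5
  σ[h>=2](S) → 5
  R → 6
  ρ[b/g](R) → 6
  ρ[h/b](ρ[b/g](R)) → 6
  ρ[z/u](ρ[h/b](ρ[b/g](R))) → 6
  π[h,z](ρ[z/u](ρ[h/b](ρ[b/g](R)))) → 6
  (σ[h>=2](S) ∪ π[h,z](ρ[z/u](ρ[h/b](ρ[b/g](R))))) → 11

== RESULT ==
h | z
1 | q
2 | p
2 | q
3 | q
3 | q
4 | s
5 | s
6 | r
6 | t
8 | t
9 | q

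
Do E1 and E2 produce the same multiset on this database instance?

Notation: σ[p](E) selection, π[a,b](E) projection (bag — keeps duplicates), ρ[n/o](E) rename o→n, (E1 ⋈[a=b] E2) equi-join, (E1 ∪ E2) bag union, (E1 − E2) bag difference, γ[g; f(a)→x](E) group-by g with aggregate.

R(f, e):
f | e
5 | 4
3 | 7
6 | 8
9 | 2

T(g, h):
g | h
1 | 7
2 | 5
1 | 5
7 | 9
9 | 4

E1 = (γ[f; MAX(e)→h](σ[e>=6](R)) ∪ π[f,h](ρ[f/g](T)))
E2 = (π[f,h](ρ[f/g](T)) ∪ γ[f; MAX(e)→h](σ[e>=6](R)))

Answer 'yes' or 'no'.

E1 row counts bottom-up:
  R → 4
  σ[e>=6](R) → 2
  γ[f; MAX(e)→h](σ[e>=6](R)) → 2
  T → 5
  ρ[f/g](T) → 5
  π[f,h](ρ[f/g](T)) → 5
  (γ[f; MAX(e)→h](σ[e>=6](R)) ∪ π[f,h](ρ[f/g](T))) → 7
E2 row counts bottom-up:
  T → 5
  ρ[f/g](T) → 5
  π[f,h](ρ[f/g](T)) → 5
  R → 4
  σ[e>=6](R) → 2
  γ[f; MAX(e)→h](σ[e>=6](R)) → 2
  (π[f,h](ρ[f/g](T)) ∪ γ[f; MAX(e)→h](σ[e>=6](R))) → 7

E1 and E2 produce the same multiset:
f | h
1 | 5
1 | 7
2 | 5
3 | 7
6 | 8
7 | 9
9 | 4

yes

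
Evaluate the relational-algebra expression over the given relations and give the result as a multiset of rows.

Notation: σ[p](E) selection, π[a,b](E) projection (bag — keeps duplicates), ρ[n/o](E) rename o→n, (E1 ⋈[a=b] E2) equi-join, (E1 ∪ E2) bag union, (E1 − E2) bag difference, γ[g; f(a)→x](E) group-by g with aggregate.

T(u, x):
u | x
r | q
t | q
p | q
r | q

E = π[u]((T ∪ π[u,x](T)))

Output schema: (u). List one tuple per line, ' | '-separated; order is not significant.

Per-node cardinality:
  T → 4
  T → 4
  π[u,x](T) → 4
  (T ∪ π[u,x](T)) → 8
  π[u]((T ∪ π[u,x](T))) → 8

== RESULT ==
u
p
p
r
r
r
r
t
t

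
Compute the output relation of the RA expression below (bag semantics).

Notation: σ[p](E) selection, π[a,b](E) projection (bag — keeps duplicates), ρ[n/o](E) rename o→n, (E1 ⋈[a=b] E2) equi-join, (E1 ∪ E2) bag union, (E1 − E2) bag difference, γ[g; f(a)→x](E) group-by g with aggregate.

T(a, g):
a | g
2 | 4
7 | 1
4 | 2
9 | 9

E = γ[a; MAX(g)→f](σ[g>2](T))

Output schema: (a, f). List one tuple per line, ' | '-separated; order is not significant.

Subexpression sizes:
  T → 4
  σ[g>2](T) → 2
  γ[a; MAX(g)→f](σ[g>2](T)) → 2

== RESULT ==
a | f
2 | 4
9 | 9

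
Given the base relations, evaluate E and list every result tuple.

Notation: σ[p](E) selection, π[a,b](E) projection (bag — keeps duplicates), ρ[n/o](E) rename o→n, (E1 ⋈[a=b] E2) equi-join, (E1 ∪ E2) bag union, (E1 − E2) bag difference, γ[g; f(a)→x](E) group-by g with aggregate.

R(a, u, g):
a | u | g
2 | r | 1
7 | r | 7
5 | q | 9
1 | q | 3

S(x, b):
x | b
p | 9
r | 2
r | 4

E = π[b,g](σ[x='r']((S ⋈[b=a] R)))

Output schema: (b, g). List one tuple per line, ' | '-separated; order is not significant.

Per-node cardinality:
  S → 3
  R → 4
  (S ⋈[b=a] R) → 1
  σ[x='r']((S ⋈[b=a] R)) → 1
  π[b,g](σ[x='r']((S ⋈[b=a] R))) → 1

== RESULT ==
b | g
2 | 1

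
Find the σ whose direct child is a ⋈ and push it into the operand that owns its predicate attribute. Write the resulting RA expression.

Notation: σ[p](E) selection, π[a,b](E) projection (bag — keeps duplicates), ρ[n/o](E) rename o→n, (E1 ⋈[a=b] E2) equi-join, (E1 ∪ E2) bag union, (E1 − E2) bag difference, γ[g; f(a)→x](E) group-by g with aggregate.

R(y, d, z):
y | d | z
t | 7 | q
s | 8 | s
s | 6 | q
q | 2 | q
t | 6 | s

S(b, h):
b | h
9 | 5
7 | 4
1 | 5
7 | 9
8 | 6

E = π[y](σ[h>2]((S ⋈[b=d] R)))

σ filters on h, owned by the left side.
E' = π[y]((σ[h>2](S) ⋈[b=d] R))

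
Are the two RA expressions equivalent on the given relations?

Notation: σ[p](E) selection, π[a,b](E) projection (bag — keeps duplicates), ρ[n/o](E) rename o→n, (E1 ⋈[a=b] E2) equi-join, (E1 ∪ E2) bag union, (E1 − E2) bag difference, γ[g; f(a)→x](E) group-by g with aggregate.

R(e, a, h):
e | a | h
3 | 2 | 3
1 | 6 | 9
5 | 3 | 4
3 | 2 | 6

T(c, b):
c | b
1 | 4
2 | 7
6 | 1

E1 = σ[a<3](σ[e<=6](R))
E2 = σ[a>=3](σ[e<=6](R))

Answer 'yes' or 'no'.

E1 per-node cardinality:
  R → 4
  σ[e<=6](R) → 4
  σ[a<3](σ[e<=6](R)) → 2
E2 per-node cardinality:
  R → 4
  σ[e<=6](R) → 4
  σ[a>=3](σ[e<=6](R)) → 2

E1 result:
e | a | h
3 | 2 | 3
3 | 2 | 6
E2 result:
e | a | h
1 | 6 | 9
5 | 3 | 4
Witness: (3, 2, 6) appears 1× in E1 but 0× in E2.

no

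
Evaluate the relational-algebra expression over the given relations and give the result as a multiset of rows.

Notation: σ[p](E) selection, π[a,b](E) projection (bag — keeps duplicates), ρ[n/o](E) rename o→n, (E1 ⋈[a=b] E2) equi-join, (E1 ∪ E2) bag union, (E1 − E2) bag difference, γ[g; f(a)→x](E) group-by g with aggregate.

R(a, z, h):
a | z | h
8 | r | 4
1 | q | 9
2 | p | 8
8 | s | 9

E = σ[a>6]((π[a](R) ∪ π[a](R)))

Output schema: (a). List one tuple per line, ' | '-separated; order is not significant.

Subexpression sizes:
  R → 4
  π[a](R) → 4
  R → 4
  π[a](R) → 4
  (π[a](R) ∪ π[a](R)) → 8
  σ[a>6]((π[a](R) ∪ π[a](R))) → 4

== RESULT ==
a
8
8
8
8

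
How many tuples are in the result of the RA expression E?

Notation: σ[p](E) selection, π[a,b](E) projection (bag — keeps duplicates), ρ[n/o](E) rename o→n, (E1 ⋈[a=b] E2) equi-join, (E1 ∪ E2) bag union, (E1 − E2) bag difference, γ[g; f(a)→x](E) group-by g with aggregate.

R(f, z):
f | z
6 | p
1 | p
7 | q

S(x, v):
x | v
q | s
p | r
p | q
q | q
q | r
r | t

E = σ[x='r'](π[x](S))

Stepwise |·|:
  S → 6
  π[x](S) → 6
  σ[x='r'](π[x](S)) → 1

|E| = 1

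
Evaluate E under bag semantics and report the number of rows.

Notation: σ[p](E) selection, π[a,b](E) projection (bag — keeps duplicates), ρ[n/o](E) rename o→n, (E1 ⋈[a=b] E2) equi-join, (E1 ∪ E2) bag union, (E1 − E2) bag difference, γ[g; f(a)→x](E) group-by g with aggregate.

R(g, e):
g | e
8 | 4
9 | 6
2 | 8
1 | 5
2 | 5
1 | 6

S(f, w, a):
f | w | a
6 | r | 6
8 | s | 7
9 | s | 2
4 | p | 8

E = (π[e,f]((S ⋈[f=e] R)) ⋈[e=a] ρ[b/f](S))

Subexpression sizes:
  S → 4
  R → 6
  (S ⋈[f=e] R) → 4
  π[e,f]((S ⋈[f=e] R)) → 4
  S → 4
  ρ[b/f](S) → 4
  (π[e,f]((S ⋈[f=e] R)) ⋈[e=a] ρ[b/f](S)) → 3

|E| = 3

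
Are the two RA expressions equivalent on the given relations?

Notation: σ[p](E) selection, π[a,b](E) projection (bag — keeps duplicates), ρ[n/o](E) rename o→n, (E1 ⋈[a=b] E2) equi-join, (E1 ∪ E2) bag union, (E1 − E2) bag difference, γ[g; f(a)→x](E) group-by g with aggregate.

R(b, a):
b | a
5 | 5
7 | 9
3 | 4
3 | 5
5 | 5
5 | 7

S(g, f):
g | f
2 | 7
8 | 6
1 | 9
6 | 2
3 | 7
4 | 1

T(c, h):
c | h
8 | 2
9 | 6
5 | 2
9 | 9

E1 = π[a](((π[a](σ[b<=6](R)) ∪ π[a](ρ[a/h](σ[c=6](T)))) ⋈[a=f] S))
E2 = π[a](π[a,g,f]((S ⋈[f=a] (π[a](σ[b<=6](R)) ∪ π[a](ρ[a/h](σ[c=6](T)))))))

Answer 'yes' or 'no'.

E1 per-node cardinality:
  R → 6
  σ[b<=6](R) → 5
  π[a](σ[b<=6](R)) → 5
  T → 4
  σ[c=6](T) → 0
  ρ[a/h](σ[c=6](T)) → 0
  π[a](ρ[a/h](σ[c=6](T))) → 0
  (π[a](σ[b<=6](R)) ∪ π[a](ρ[a/h](σ[c=6](T)))) → 5
  S → 6
  ((π[a](σ[b<=6](R)) ∪ π[a](ρ[a/h](σ[c=6](T)))) ⋈[a=f] S) → 2
  π[a](((π[a](σ[b<=6](R)) ∪ π[a](ρ[a/h](σ[c=6](T)))) ⋈[a=f] S)) → 2
E2 per-node cardinality:
  S → 6
  R → 6
  σ[b<=6](R) → 5
  π[a](σ[b<=6](R)) → 5
  T → 4
  σ[c=6](T) → 0
  ρ[a/h](σ[c=6](T)) → 0
  π[a](ρ[a/h](σ[c=6](T))) → 0
  (π[a](σ[b<=6](R)) ∪ π[a](ρ[a/h](σ[c=6](T)))) → 5
  (S ⋈[f=a] (π[a](σ[b<=6](R)) ∪ π[a](ρ[a/h](σ[c=6](T))))) → 2
  π[a,g,f]((S ⋈[f=a] (π[a](σ[b<=6](R)) ∪ π[a](ρ[a/h](σ[c=6](T)))))) → 2
  π[a](π[a,g,f]((S ⋈[f=a] (π[a](σ[b<=6](R)) ∪ π[a](ρ[a/h](σ[c=6](T))))))) → 2

E1 and E2 produce the same multiset:
a
7
7

yes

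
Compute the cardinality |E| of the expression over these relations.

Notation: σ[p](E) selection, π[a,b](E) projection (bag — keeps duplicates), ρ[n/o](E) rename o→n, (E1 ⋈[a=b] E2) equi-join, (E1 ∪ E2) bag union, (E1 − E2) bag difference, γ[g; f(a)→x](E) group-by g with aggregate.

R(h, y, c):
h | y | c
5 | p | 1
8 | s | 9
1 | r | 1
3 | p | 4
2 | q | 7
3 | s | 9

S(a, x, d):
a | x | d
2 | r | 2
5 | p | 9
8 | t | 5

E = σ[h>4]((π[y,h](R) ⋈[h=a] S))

Stepwise |·|:
  R → 6
  π[y,h](R) → 6
  S → 3
  (π[y,h](R) ⋈[h=a] S) → 3
  σ[h>4]((π[y,h](R) ⋈[h=a] S)) → 2

|E| = 2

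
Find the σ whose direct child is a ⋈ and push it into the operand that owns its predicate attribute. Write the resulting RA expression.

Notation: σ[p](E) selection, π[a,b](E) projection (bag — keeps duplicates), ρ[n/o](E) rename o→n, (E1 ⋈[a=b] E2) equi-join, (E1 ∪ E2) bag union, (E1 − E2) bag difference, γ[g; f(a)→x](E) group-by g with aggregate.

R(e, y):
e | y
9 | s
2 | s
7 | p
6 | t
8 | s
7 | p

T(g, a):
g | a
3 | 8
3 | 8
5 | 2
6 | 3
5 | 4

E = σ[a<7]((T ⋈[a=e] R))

σ filters on a, owned by the left side.
E' = (σ[a<7](T) ⋈[a=e] R)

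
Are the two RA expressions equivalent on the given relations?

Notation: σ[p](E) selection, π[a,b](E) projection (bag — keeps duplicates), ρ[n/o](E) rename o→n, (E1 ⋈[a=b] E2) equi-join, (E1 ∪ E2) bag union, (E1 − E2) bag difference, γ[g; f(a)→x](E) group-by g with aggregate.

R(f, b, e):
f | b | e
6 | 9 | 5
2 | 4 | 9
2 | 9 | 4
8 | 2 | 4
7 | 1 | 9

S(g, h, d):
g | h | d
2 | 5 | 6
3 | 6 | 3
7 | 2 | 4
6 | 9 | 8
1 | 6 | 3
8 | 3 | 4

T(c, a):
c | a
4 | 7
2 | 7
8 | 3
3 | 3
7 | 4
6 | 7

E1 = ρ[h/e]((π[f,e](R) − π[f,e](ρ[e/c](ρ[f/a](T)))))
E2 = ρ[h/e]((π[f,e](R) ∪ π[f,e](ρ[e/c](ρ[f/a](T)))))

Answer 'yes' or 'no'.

E1 per-node cardinality:
  R → 5
  π[f,e](R) → 5
  T → 6
  ρ[f/a](T) → 6
  ρ[e/c](ρ[f/a](T)) → 6
  π[f,e](ρ[e/c](ρ[f/a](T))) → 6
  (π[f,e](R) − π[f,e](ρ[e/c](ρ[f/a](T)))) → 5
  ρ[h/e]((π[f,e](R) − π[f,e](ρ[e/c](ρ[f/a](T))))) → 5
E2 per-node cardinality:
  R → 5
  π[f,e](R) → 5
  T → 6
  ρ[f/a](T) → 6
  ρ[e/c](ρ[f/a](T)) → 6
  π[f,e](ρ[e/c](ρ[f/a](T))) → 6
  (π[f,e](R) ∪ π[f,e](ρ[e/c](ρ[f/a](T)))) → 11
  ρ[h/e]((π[f,e](R) ∪ π[f,e](ρ[e/c](ρ[f/a](T))))) → 11

E1 result:
f | h
2 | 4
2 | 9
6 | 5
7 | 9
8 | 4
E2 result:
f | h
2 | 4
2 | 9
3 | 3
3 | 8
4 | 7
6 | 5
7 | 2
7 | 4
7 | 6
7 | 9
8 | 4
Witness: (7, 6) appears 0× in E1 but 1× in E2.

no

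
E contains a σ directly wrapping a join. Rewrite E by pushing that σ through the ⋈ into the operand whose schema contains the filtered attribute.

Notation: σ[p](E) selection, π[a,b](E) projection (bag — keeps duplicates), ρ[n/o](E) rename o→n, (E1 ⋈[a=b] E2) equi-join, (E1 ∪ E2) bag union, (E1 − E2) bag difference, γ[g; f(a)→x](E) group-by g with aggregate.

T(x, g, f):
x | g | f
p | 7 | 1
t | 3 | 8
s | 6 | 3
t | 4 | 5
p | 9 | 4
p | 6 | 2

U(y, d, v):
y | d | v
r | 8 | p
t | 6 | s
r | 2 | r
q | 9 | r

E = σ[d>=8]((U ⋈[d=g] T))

σ filters on d, owned by the left side.
E' = (σ[d>=8](U) ⋈[d=g] T)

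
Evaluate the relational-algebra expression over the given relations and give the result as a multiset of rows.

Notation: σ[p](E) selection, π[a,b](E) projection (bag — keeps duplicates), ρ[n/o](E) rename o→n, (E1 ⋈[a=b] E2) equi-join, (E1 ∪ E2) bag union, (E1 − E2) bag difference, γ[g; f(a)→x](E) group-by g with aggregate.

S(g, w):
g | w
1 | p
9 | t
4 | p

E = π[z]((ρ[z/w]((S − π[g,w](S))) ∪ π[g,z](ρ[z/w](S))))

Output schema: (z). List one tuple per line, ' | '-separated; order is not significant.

Stepwise |·|:
  S → 3
  S → 3
  π[g,w](S) → 3
  (S − π[g,w](S)) → 0
  ρ[z/w]((S − π[g,w](S))) → 0
  S → 3
  ρ[z/w](S) → 3
  π[g,z](ρ[z/w](S)) → 3
  (ρ[z/w]((S − π[g,w](S))) ∪ π[g,z](ρ[z/w](S))) → 3
  π[z]((ρ[z/w]((S − π[g,w](S))) ∪ π[g,z](ρ[z/w](S)))) → 3

== RESULT ==
z
p
p
t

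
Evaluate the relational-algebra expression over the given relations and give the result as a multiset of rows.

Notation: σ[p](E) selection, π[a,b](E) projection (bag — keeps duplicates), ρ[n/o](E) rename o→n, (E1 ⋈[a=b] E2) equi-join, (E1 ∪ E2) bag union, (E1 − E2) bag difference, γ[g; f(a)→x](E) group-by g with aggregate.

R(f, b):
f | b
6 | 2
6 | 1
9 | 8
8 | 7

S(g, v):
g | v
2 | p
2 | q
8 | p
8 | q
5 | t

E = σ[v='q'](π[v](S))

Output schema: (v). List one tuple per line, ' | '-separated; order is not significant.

Per-node cardinality:
  S → 5
  π[v](S) → 5
  σ[v='q'](π[v](S)) → 2

== RESULT ==
v
q
q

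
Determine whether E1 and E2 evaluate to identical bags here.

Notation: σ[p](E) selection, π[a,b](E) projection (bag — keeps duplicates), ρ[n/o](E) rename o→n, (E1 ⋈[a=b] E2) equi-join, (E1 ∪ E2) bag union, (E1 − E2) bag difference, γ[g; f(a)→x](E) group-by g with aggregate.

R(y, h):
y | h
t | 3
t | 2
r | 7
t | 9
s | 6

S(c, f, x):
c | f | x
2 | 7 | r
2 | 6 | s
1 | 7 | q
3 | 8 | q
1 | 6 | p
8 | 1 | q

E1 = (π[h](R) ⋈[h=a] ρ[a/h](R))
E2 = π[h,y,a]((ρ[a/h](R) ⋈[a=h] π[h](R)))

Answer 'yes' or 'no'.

E1 per-node cardinality:
  R → 5
  π[h](R) → 5
  R → 5
  ρ[a/h](R) → 5
  (π[h](R) ⋈[h=a] ρ[a/h](R)) → 5
E2 per-node cardinality:
  R → 5
  ρ[a/h](R) → 5
  R → 5
  π[h](R) → 5
  (ρ[a/h](R) ⋈[a=h] π[h](R)) → 5
  π[h,y,a]((ρ[a/h](R) ⋈[a=h] π[h](R))) → 5

E1 and E2 produce the same multiset:
h | y | a
2 | t | 2
3 | t | 3
6 | s | 6
7 | r | 7
9 | t | 9

yes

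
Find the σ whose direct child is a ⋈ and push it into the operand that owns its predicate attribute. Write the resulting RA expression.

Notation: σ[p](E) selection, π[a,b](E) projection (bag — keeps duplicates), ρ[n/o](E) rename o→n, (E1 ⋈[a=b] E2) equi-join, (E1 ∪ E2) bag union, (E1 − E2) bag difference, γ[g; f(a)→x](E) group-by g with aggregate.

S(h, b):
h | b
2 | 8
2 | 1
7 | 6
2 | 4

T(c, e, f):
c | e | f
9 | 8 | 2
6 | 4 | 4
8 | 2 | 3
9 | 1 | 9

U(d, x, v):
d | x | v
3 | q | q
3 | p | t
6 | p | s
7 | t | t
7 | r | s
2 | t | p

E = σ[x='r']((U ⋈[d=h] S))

σ filters on x, owned by the left side.
E' = (σ[x='r'](U) ⋈[d=h] S)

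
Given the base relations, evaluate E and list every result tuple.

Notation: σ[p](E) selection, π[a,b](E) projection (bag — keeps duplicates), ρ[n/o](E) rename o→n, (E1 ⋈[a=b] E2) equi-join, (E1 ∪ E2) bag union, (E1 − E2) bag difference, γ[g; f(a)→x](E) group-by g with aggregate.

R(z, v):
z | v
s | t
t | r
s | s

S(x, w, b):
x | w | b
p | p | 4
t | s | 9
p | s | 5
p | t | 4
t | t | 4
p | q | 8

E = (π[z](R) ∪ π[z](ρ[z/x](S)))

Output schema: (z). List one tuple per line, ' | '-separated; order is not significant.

Per-node cardinality:
  R → 3
  π[z](R) → 3
  S → 6
  ρ[z/x](S) → 6
  π[z](ρ[z/x](S)) → 6
  (π[z](R) ∪ π[z](ρ[z/x](S))) → 9

== RESULT ==
z
p
p
p
p
s
s
t
t
t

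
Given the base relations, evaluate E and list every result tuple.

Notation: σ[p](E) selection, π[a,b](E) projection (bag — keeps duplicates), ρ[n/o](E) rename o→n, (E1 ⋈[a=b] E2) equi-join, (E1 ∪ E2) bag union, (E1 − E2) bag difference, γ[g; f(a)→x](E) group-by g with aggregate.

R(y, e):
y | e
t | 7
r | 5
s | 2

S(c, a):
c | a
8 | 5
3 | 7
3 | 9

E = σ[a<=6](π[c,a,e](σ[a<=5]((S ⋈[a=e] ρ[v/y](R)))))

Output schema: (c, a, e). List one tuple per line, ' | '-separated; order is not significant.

Subexpression sizes:
  S → 3
  R → 3
  ρ[v/y](R) → 3
  (S ⋈[a=e] ρ[v/y](R)) → 2
  σ[a<=5]((S ⋈[a=e] ρ[v/y](R))) → 1
  π[c,a,e](σ[a<=5]((S ⋈[a=e] ρ[v/y](R)))) → 1
  σ[a<=6](π[c,a,e](σ[a<=5]((S ⋈[a=e] ρ[v/y](R))))) → 1

== RESULT ==
c | a | e
8 | 5 | 5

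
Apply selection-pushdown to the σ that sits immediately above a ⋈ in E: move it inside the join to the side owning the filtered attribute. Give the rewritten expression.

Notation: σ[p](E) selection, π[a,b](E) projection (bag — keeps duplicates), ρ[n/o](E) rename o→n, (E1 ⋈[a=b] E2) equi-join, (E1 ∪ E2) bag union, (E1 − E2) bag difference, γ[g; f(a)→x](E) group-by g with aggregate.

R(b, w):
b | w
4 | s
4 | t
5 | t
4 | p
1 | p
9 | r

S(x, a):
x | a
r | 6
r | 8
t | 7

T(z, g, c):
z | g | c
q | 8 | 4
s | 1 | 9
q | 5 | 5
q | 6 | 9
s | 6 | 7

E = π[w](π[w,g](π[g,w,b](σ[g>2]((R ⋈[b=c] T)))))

σ filters on g, owned by the right side.
E' = π[w](π[w,g](π[g,w,b]((R ⋈[b=c] σ[g>2](T)))))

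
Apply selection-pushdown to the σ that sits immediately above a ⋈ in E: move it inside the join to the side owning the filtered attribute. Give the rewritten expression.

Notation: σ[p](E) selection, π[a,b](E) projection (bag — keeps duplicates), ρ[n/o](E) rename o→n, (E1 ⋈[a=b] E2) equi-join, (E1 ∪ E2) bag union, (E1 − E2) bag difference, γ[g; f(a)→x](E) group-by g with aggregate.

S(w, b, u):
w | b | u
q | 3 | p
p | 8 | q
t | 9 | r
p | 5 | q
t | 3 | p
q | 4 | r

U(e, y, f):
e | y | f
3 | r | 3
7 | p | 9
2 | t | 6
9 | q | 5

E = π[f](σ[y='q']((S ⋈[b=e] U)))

σ filters on y, owned by the right side.
E' = π[f]((S ⋈[b=e] σ[y='q'](U)))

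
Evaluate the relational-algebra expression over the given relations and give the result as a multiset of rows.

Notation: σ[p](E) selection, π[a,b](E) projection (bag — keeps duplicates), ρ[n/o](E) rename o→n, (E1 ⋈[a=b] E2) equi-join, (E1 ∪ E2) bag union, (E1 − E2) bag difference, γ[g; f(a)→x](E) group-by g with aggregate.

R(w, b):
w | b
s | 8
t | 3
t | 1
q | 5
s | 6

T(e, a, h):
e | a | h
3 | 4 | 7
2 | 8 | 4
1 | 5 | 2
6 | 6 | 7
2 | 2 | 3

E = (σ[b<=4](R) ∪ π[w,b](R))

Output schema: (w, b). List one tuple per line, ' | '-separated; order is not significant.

Per-node cardinality:
  R → 5
  σ[b<=4](R) → 2
  R → 5
  π[w,b](R) → 5
  (σ[b<=4](R) ∪ π[w,b](R)) → 7

== RESULT ==
w | b
q | 5
s | 6
s | 8
t | 1
t | 1
t | 3
t | 3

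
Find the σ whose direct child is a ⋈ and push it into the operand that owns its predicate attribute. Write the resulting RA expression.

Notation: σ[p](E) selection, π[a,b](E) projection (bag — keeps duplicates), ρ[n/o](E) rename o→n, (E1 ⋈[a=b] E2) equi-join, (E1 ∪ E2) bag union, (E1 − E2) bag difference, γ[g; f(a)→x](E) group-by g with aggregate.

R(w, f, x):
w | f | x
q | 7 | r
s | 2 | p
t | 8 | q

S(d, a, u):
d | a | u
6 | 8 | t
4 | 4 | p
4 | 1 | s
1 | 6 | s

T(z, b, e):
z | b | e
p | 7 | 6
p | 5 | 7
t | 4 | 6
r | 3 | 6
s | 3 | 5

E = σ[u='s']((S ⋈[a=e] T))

σ filters on u, owned by the left side.
E' = (σ[u='s'](S) ⋈[a=e] T)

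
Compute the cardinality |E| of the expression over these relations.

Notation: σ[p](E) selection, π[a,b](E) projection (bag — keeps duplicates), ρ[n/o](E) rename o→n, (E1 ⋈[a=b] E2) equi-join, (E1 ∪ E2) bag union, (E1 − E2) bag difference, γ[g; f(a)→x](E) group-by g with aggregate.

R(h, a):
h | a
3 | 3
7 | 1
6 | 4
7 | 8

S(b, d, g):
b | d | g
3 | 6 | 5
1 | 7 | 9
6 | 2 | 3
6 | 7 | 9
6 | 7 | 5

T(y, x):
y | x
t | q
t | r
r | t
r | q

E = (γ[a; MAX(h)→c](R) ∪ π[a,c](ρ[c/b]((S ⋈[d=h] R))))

Stepwise |·|:
  R → 4
  γ[a; MAX(h)→c](R) → 4
  S → 5
  R → 4
  (S ⋈[d=h] R) → 7
  ρ[c/b]((S ⋈[d=h] R)) → 7
  π[a,c](ρ[c/b]((S ⋈[d=h] R))) → 7
  (γ[a; MAX(h)→c](R) ∪ π[a,c](ρ[c/b]((S ⋈[d=h] R)))) → 11

|E| = 11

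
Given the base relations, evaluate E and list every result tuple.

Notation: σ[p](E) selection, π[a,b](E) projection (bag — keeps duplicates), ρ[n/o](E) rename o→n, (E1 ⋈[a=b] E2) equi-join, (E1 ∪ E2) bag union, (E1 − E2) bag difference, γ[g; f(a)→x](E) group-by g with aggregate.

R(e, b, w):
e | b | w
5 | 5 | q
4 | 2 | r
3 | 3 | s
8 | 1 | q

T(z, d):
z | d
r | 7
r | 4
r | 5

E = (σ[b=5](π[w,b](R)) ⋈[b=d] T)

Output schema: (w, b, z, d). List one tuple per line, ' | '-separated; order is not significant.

Subexpression sizes:
  R → 4
  π[w,b](R) → 4
  σ[b=5](π[w,b](R)) → 1
  T → 3
  (σ[b=5](π[w,b](R)) ⋈[b=d] T) → 1

== RESULT ==
w | b | z | d
q | 5 | r | 5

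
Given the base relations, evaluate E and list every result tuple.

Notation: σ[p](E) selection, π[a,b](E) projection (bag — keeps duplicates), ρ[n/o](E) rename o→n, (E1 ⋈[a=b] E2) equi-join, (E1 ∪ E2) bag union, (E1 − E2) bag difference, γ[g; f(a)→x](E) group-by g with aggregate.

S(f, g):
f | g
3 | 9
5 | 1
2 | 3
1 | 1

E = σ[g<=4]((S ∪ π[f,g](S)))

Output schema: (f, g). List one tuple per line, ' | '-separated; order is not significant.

Stepwise |·|:
  S → 4
  S → 4
  π[f,g](S) → 4
  (S ∪ π[f,g](S)) → 8
  σ[g<=4]((S ∪ π[f,g](S))) → 6

== RESULT ==
f | g
1 | 1
1 | 1
2 | 3
2 | 3
5 | 1
5 | 1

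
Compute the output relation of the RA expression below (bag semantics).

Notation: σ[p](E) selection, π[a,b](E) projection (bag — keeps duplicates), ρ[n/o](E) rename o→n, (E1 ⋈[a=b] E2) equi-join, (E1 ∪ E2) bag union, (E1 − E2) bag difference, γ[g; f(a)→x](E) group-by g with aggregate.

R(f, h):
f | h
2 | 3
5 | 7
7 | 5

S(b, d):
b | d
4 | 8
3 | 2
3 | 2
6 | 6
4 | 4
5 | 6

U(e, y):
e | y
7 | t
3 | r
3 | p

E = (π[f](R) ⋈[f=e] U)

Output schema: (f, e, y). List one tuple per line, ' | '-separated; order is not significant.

Stepwise |·|:
  R → 3
  π[f](R) → 3
  U → 3
  (π[f](R) ⋈[f=e] U) → 1

== RESULT ==
f | e | y
7 | 7 | t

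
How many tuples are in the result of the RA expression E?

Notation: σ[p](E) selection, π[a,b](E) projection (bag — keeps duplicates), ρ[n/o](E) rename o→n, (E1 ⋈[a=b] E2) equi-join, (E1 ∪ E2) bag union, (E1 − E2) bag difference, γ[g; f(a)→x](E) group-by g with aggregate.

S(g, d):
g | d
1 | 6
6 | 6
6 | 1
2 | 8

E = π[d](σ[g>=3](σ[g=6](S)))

Subexpression sizes:
  S → 4
  σ[g=6](S) → 2
  σ[g>=3](σ[g=6](S)) → 2
  π[d](σ[g>=3](σ[g=6](S))) → 2

|E| = 2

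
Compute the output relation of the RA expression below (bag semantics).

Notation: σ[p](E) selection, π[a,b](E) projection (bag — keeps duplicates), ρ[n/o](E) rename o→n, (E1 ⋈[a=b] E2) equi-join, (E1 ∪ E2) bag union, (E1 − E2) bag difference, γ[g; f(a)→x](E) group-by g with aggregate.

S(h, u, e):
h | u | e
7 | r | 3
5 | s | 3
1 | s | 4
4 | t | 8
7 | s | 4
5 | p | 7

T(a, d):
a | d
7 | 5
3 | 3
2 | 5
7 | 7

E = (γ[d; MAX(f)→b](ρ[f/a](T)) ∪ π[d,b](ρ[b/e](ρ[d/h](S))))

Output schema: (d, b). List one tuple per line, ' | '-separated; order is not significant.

Subexpression sizes:
  T → 4
  ρ[f/a](T) → 4
  γ[d; MAX(f)→b](ρ[f/a](T)) → 3
  S → 6
  ρ[d/h](S) → 6
  ρ[b/e](ρ[d/h](S)) → 6
  π[d,b](ρ[b/e](ρ[d/h](S))) → 6
  (γ[d; MAX(f)→b](ρ[f/a](T)) ∪ π[d,b](ρ[b/e](ρ[d/h](S)))) → 9

== RESULT ==
d | b
1 | 4
3 | 3
4 | 8
5 | 3
5 | 7
5 | 7
7 | 3
7 | 4
7 | 7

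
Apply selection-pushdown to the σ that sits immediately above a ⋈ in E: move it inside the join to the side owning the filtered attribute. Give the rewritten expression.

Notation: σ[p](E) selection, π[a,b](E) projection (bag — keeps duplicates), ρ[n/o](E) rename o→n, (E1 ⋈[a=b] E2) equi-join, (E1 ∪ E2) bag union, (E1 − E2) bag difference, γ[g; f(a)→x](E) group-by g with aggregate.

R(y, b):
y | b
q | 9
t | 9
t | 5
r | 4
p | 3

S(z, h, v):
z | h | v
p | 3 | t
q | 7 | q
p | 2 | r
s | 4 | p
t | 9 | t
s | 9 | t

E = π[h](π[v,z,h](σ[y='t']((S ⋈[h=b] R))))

σ filters on y, owned by the right side.
E' = π[h](π[v,z,h]((S ⋈[h=b] σ[y='t'](R))))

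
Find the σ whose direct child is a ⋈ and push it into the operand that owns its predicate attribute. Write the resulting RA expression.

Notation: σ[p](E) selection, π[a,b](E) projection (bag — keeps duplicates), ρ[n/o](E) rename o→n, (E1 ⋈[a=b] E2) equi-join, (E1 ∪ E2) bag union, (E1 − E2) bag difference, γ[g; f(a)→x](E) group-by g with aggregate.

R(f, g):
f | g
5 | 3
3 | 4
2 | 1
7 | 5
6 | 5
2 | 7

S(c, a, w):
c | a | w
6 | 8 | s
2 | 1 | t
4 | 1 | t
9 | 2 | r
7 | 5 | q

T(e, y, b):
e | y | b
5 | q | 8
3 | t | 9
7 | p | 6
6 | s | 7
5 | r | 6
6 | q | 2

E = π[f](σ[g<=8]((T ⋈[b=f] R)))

σ filters on g, owned by the right side.
E' = π[f]((T ⋈[b=f] σ[g<=8](R)))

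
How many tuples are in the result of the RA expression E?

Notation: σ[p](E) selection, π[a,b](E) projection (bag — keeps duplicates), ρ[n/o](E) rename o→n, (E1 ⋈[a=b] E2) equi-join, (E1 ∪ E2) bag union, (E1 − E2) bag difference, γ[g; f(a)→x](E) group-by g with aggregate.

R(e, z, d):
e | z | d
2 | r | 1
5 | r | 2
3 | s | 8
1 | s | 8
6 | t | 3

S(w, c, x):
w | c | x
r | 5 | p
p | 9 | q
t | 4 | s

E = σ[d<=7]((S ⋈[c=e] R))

Row counts bottom-up:
  S → 3
  R → 5
  (S ⋈[c=e] R) → 1
  σ[d<=7]((S ⋈[c=e] R)) → 1

|E| = 1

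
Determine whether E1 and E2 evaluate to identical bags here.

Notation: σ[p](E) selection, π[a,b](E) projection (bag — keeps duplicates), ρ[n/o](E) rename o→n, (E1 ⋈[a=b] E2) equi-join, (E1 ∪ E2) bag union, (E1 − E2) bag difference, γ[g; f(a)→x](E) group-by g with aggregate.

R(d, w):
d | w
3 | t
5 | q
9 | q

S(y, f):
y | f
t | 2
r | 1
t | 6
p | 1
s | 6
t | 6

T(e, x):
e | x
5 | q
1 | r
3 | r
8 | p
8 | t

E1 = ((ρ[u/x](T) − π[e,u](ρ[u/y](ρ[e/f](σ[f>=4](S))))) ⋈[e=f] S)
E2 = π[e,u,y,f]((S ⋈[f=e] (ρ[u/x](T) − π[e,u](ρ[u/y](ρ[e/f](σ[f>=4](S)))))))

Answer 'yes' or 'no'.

E1 row counts bottom-up:
  T → 5
  ρ[u/x](T) → 5
  S → 6
  σ[f>=4](S) → 3
  ρ[e/f](σ[f>=4](S)) → 3
  ρ[u/y](ρ[e/f](σ[f>=4](S))) → 3
  π[e,u](ρ[u/y](ρ[e/f](σ[f>=4](S)))) → 3
  (ρ[u/x](T) − π[e,u](ρ[u/y](ρ[e/f](σ[f>=4](S))))) → 5
  S → 6
  ((ρ[u/x](T) − π[e,u](ρ[u/y](ρ[e/f](σ[f>=4](S))))) ⋈[e=f] S) → 2
E2 row counts bottom-up:
  S → 6
  T → 5
  ρ[u/x](T) → 5
  S → 6
  σ[f>=4](S) → 3
  ρ[e/f](σ[f>=4](S)) → 3
  ρ[u/y](ρ[e/f](σ[f>=4](S))) → 3
  π[e,u](ρ[u/y](ρ[e/f](σ[f>=4](S)))) → 3
  (ρ[u/x](T) − π[e,u](ρ[u/y](ρ[e/f](σ[f>=4](S))))) → 5
  (S ⋈[f=e] (ρ[u/x](T) − π[e,u](ρ[u/y](ρ[e/f](σ[f>=4](S)))))) → 2
  π[e,u,y,f]((S ⋈[f=e] (ρ[u/x](T) − π[e,u](ρ[u/y](ρ[e/f](σ[f>=4](S))))))) → 2

E1 and E2 produce the same multiset:
e | u | y | f
1 | r | p | 1
1 | r | r | 1

yes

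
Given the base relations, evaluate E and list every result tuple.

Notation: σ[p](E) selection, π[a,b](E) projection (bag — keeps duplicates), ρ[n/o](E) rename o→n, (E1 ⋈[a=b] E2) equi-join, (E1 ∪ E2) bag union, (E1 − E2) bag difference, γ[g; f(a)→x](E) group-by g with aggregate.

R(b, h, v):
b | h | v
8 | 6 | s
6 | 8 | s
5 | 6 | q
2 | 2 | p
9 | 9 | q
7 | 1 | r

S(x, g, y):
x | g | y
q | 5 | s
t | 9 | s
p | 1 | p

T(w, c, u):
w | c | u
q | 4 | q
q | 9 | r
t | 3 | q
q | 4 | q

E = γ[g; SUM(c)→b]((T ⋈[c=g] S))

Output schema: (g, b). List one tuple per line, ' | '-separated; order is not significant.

Row counts bottom-up:
  T → 4
  S → 3
  (T ⋈[c=g] S) → 1
  γ[g; SUM(c)→b]((T ⋈[c=g] S)) → 1

== RESULT ==
g | b
9 | 9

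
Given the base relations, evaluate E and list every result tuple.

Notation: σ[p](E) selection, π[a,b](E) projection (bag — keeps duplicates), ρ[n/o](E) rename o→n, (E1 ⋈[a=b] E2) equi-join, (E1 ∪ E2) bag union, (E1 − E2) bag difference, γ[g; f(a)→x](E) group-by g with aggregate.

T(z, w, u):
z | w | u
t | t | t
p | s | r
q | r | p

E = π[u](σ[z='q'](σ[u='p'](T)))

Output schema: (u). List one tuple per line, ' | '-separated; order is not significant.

Stepwise |·|:
  T → 3
  σ[u='p'](T) → 1
  σ[z='q'](σ[u='p'](T)) → 1
  π[u](σ[z='q'](σ[u='p'](T))) → 1

== RESULT ==
u
p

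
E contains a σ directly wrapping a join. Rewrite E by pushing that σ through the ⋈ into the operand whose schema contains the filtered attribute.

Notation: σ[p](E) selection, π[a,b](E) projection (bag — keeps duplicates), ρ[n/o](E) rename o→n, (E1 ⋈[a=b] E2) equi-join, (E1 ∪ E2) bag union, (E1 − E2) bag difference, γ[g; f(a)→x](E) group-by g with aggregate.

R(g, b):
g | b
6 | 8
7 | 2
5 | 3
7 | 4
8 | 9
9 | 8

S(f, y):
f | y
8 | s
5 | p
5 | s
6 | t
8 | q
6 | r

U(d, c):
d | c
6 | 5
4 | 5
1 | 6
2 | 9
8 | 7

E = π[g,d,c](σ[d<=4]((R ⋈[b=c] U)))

σ filters on d, owned by the right side.
E' = π[g,d,c]((R ⋈[b=c] σ[d<=4](U)))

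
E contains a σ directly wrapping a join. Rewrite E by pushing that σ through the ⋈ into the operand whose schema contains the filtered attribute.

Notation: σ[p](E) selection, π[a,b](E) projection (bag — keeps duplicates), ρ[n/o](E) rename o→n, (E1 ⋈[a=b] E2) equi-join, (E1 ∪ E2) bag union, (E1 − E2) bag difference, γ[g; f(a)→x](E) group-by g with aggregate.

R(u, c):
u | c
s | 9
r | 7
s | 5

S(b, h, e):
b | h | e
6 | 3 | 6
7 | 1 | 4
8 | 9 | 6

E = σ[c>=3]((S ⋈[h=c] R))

σ filters on c, owned by the right side.
E' = (S ⋈[h=c] σ[c>=3](R))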